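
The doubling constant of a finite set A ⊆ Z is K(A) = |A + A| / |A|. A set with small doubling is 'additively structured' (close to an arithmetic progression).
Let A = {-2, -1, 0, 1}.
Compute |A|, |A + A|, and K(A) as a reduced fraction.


|A| = 4.
Compute A + A by enumerating all 16 pairs.
A + A = {-4, -3, -2, -1, 0, 1, 2}, so |A + A| = 7.
K = |A + A| / |A| = 7/4 (already in lowest terms) ≈ 1.7500.
Reference: AP of size 4 gives K = 7/4 ≈ 1.7500; a fully generic set of size 4 gives K ≈ 2.5000.

|A| = 4, |A + A| = 7, K = 7/4.


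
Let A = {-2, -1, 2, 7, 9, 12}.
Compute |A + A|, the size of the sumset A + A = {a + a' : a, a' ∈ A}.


A + A = {a + a' : a, a' ∈ A}; |A| = 6.
General bounds: 2|A| - 1 ≤ |A + A| ≤ |A|(|A|+1)/2, i.e. 11 ≤ |A + A| ≤ 21.
Lower bound 2|A|-1 is attained iff A is an arithmetic progression.
Enumerate sums a + a' for a ≤ a' (symmetric, so this suffices):
a = -2: -2+-2=-4, -2+-1=-3, -2+2=0, -2+7=5, -2+9=7, -2+12=10
a = -1: -1+-1=-2, -1+2=1, -1+7=6, -1+9=8, -1+12=11
a = 2: 2+2=4, 2+7=9, 2+9=11, 2+12=14
a = 7: 7+7=14, 7+9=16, 7+12=19
a = 9: 9+9=18, 9+12=21
a = 12: 12+12=24
Distinct sums: {-4, -3, -2, 0, 1, 4, 5, 6, 7, 8, 9, 10, 11, 14, 16, 18, 19, 21, 24}
|A + A| = 19

|A + A| = 19


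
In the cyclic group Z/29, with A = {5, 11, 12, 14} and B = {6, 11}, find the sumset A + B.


Work in Z/29Z: reduce every sum a + b modulo 29.
Enumerate all 8 pairs:
a = 5: 5+6=11, 5+11=16
a = 11: 11+6=17, 11+11=22
a = 12: 12+6=18, 12+11=23
a = 14: 14+6=20, 14+11=25
Distinct residues collected: {11, 16, 17, 18, 20, 22, 23, 25}
|A + B| = 8 (out of 29 total residues).

A + B = {11, 16, 17, 18, 20, 22, 23, 25}


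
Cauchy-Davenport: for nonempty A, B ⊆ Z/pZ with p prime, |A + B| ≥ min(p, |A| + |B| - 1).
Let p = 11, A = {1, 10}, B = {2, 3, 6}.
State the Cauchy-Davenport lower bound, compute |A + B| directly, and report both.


Cauchy-Davenport: |A + B| ≥ min(p, |A| + |B| - 1) for A, B nonempty in Z/pZ.
|A| = 2, |B| = 3, p = 11.
CD lower bound = min(11, 2 + 3 - 1) = min(11, 4) = 4.
Compute A + B mod 11 directly:
a = 1: 1+2=3, 1+3=4, 1+6=7
a = 10: 10+2=1, 10+3=2, 10+6=5
A + B = {1, 2, 3, 4, 5, 7}, so |A + B| = 6.
Verify: 6 ≥ 4? Yes ✓.

CD lower bound = 4, actual |A + B| = 6.


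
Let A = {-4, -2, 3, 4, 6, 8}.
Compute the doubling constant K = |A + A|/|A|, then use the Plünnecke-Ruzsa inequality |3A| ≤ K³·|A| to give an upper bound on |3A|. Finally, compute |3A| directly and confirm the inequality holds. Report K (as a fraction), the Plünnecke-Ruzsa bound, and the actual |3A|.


|A| = 6.
Step 1: Compute A + A by enumerating all 36 pairs.
A + A = {-8, -6, -4, -1, 0, 1, 2, 4, 6, 7, 8, 9, 10, 11, 12, 14, 16}, so |A + A| = 17.
Step 2: Doubling constant K = |A + A|/|A| = 17/6 = 17/6 ≈ 2.8333.
Step 3: Plünnecke-Ruzsa gives |3A| ≤ K³·|A| = (2.8333)³ · 6 ≈ 136.4722.
Step 4: Compute 3A = A + A + A directly by enumerating all triples (a,b,c) ∈ A³; |3A| = 31.
Step 5: Check 31 ≤ 136.4722? Yes ✓.

K = 17/6, Plünnecke-Ruzsa bound K³|A| ≈ 136.4722, |3A| = 31, inequality holds.


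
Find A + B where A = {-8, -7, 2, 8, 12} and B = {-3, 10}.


A + B = {a + b : a ∈ A, b ∈ B}.
Enumerate all |A|·|B| = 5·2 = 10 pairs (a, b) and collect distinct sums.
a = -8: -8+-3=-11, -8+10=2
a = -7: -7+-3=-10, -7+10=3
a = 2: 2+-3=-1, 2+10=12
a = 8: 8+-3=5, 8+10=18
a = 12: 12+-3=9, 12+10=22
Collecting distinct sums: A + B = {-11, -10, -1, 2, 3, 5, 9, 12, 18, 22}
|A + B| = 10

A + B = {-11, -10, -1, 2, 3, 5, 9, 12, 18, 22}


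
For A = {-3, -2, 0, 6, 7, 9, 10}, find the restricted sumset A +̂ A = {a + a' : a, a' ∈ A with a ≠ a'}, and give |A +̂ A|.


Restricted sumset: A +̂ A = {a + a' : a ∈ A, a' ∈ A, a ≠ a'}.
Equivalently, take A + A and drop any sum 2a that is achievable ONLY as a + a for a ∈ A (i.e. sums representable only with equal summands).
Enumerate pairs (a, a') with a < a' (symmetric, so each unordered pair gives one sum; this covers all a ≠ a'):
  -3 + -2 = -5
  -3 + 0 = -3
  -3 + 6 = 3
  -3 + 7 = 4
  -3 + 9 = 6
  -3 + 10 = 7
  -2 + 0 = -2
  -2 + 6 = 4
  -2 + 7 = 5
  -2 + 9 = 7
  -2 + 10 = 8
  0 + 6 = 6
  0 + 7 = 7
  0 + 9 = 9
  0 + 10 = 10
  6 + 7 = 13
  6 + 9 = 15
  6 + 10 = 16
  7 + 9 = 16
  7 + 10 = 17
  9 + 10 = 19
Collected distinct sums: {-5, -3, -2, 3, 4, 5, 6, 7, 8, 9, 10, 13, 15, 16, 17, 19}
|A +̂ A| = 16
(Reference bound: |A +̂ A| ≥ 2|A| - 3 for |A| ≥ 2, with |A| = 7 giving ≥ 11.)

|A +̂ A| = 16


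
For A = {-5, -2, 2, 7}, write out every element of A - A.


A - A = {a - a' : a, a' ∈ A}.
Compute a - a' for each ordered pair (a, a'):
a = -5: -5--5=0, -5--2=-3, -5-2=-7, -5-7=-12
a = -2: -2--5=3, -2--2=0, -2-2=-4, -2-7=-9
a = 2: 2--5=7, 2--2=4, 2-2=0, 2-7=-5
a = 7: 7--5=12, 7--2=9, 7-2=5, 7-7=0
Collecting distinct values (and noting 0 appears from a-a):
A - A = {-12, -9, -7, -5, -4, -3, 0, 3, 4, 5, 7, 9, 12}
|A - A| = 13

A - A = {-12, -9, -7, -5, -4, -3, 0, 3, 4, 5, 7, 9, 12}


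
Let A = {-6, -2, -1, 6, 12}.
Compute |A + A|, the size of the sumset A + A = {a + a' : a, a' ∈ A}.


A + A = {a + a' : a, a' ∈ A}; |A| = 5.
General bounds: 2|A| - 1 ≤ |A + A| ≤ |A|(|A|+1)/2, i.e. 9 ≤ |A + A| ≤ 15.
Lower bound 2|A|-1 is attained iff A is an arithmetic progression.
Enumerate sums a + a' for a ≤ a' (symmetric, so this suffices):
a = -6: -6+-6=-12, -6+-2=-8, -6+-1=-7, -6+6=0, -6+12=6
a = -2: -2+-2=-4, -2+-1=-3, -2+6=4, -2+12=10
a = -1: -1+-1=-2, -1+6=5, -1+12=11
a = 6: 6+6=12, 6+12=18
a = 12: 12+12=24
Distinct sums: {-12, -8, -7, -4, -3, -2, 0, 4, 5, 6, 10, 11, 12, 18, 24}
|A + A| = 15

|A + A| = 15


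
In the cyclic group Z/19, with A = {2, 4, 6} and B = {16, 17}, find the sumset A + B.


Work in Z/19Z: reduce every sum a + b modulo 19.
Enumerate all 6 pairs:
a = 2: 2+16=18, 2+17=0
a = 4: 4+16=1, 4+17=2
a = 6: 6+16=3, 6+17=4
Distinct residues collected: {0, 1, 2, 3, 4, 18}
|A + B| = 6 (out of 19 total residues).

A + B = {0, 1, 2, 3, 4, 18}


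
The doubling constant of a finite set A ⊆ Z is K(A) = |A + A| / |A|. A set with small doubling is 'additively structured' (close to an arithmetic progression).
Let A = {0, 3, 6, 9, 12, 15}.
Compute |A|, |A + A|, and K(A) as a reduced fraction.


|A| = 6.
Compute A + A by enumerating all 36 pairs.
A + A = {0, 3, 6, 9, 12, 15, 18, 21, 24, 27, 30}, so |A + A| = 11.
K = |A + A| / |A| = 11/6 (already in lowest terms) ≈ 1.8333.
Reference: AP of size 6 gives K = 11/6 ≈ 1.8333; a fully generic set of size 6 gives K ≈ 3.5000.

|A| = 6, |A + A| = 11, K = 11/6.


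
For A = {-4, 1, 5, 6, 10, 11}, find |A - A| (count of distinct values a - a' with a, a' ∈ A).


A - A = {a - a' : a, a' ∈ A}; |A| = 6.
Bounds: 2|A|-1 ≤ |A - A| ≤ |A|² - |A| + 1, i.e. 11 ≤ |A - A| ≤ 31.
Note: 0 ∈ A - A always (from a - a). The set is symmetric: if d ∈ A - A then -d ∈ A - A.
Enumerate nonzero differences d = a - a' with a > a' (then include -d):
Positive differences: {1, 4, 5, 6, 9, 10, 14, 15}
Full difference set: {0} ∪ (positive diffs) ∪ (negative diffs).
|A - A| = 1 + 2·8 = 17 (matches direct enumeration: 17).

|A - A| = 17


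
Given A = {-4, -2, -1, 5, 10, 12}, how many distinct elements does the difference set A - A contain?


A - A = {a - a' : a, a' ∈ A}; |A| = 6.
Bounds: 2|A|-1 ≤ |A - A| ≤ |A|² - |A| + 1, i.e. 11 ≤ |A - A| ≤ 31.
Note: 0 ∈ A - A always (from a - a). The set is symmetric: if d ∈ A - A then -d ∈ A - A.
Enumerate nonzero differences d = a - a' with a > a' (then include -d):
Positive differences: {1, 2, 3, 5, 6, 7, 9, 11, 12, 13, 14, 16}
Full difference set: {0} ∪ (positive diffs) ∪ (negative diffs).
|A - A| = 1 + 2·12 = 25 (matches direct enumeration: 25).

|A - A| = 25


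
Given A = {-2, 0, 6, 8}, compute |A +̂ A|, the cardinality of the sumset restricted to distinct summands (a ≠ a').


Restricted sumset: A +̂ A = {a + a' : a ∈ A, a' ∈ A, a ≠ a'}.
Equivalently, take A + A and drop any sum 2a that is achievable ONLY as a + a for a ∈ A (i.e. sums representable only with equal summands).
Enumerate pairs (a, a') with a < a' (symmetric, so each unordered pair gives one sum; this covers all a ≠ a'):
  -2 + 0 = -2
  -2 + 6 = 4
  -2 + 8 = 6
  0 + 6 = 6
  0 + 8 = 8
  6 + 8 = 14
Collected distinct sums: {-2, 4, 6, 8, 14}
|A +̂ A| = 5
(Reference bound: |A +̂ A| ≥ 2|A| - 3 for |A| ≥ 2, with |A| = 4 giving ≥ 5.)

|A +̂ A| = 5


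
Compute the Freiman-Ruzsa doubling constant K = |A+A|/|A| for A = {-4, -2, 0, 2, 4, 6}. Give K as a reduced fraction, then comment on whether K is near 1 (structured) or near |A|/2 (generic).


|A| = 6.
Compute A + A by enumerating all 36 pairs.
A + A = {-8, -6, -4, -2, 0, 2, 4, 6, 8, 10, 12}, so |A + A| = 11.
K = |A + A| / |A| = 11/6 (already in lowest terms) ≈ 1.8333.
Reference: AP of size 6 gives K = 11/6 ≈ 1.8333; a fully generic set of size 6 gives K ≈ 3.5000.

|A| = 6, |A + A| = 11, K = 11/6.


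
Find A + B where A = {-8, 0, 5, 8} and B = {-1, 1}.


A + B = {a + b : a ∈ A, b ∈ B}.
Enumerate all |A|·|B| = 4·2 = 8 pairs (a, b) and collect distinct sums.
a = -8: -8+-1=-9, -8+1=-7
a = 0: 0+-1=-1, 0+1=1
a = 5: 5+-1=4, 5+1=6
a = 8: 8+-1=7, 8+1=9
Collecting distinct sums: A + B = {-9, -7, -1, 1, 4, 6, 7, 9}
|A + B| = 8

A + B = {-9, -7, -1, 1, 4, 6, 7, 9}


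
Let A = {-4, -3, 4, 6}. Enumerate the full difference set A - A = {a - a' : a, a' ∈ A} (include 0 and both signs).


A - A = {a - a' : a, a' ∈ A}.
Compute a - a' for each ordered pair (a, a'):
a = -4: -4--4=0, -4--3=-1, -4-4=-8, -4-6=-10
a = -3: -3--4=1, -3--3=0, -3-4=-7, -3-6=-9
a = 4: 4--4=8, 4--3=7, 4-4=0, 4-6=-2
a = 6: 6--4=10, 6--3=9, 6-4=2, 6-6=0
Collecting distinct values (and noting 0 appears from a-a):
A - A = {-10, -9, -8, -7, -2, -1, 0, 1, 2, 7, 8, 9, 10}
|A - A| = 13

A - A = {-10, -9, -8, -7, -2, -1, 0, 1, 2, 7, 8, 9, 10}


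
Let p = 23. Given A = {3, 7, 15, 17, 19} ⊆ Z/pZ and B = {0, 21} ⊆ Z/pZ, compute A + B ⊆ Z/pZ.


Work in Z/23Z: reduce every sum a + b modulo 23.
Enumerate all 10 pairs:
a = 3: 3+0=3, 3+21=1
a = 7: 7+0=7, 7+21=5
a = 15: 15+0=15, 15+21=13
a = 17: 17+0=17, 17+21=15
a = 19: 19+0=19, 19+21=17
Distinct residues collected: {1, 3, 5, 7, 13, 15, 17, 19}
|A + B| = 8 (out of 23 total residues).

A + B = {1, 3, 5, 7, 13, 15, 17, 19}


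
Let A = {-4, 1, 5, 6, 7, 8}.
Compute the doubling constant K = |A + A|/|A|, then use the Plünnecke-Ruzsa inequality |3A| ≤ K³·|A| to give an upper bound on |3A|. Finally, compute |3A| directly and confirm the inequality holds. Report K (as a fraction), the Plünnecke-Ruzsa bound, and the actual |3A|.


|A| = 6.
Step 1: Compute A + A by enumerating all 36 pairs.
A + A = {-8, -3, 1, 2, 3, 4, 6, 7, 8, 9, 10, 11, 12, 13, 14, 15, 16}, so |A + A| = 17.
Step 2: Doubling constant K = |A + A|/|A| = 17/6 = 17/6 ≈ 2.8333.
Step 3: Plünnecke-Ruzsa gives |3A| ≤ K³·|A| = (2.8333)³ · 6 ≈ 136.4722.
Step 4: Compute 3A = A + A + A directly by enumerating all triples (a,b,c) ∈ A³; |3A| = 29.
Step 5: Check 29 ≤ 136.4722? Yes ✓.

K = 17/6, Plünnecke-Ruzsa bound K³|A| ≈ 136.4722, |3A| = 29, inequality holds.


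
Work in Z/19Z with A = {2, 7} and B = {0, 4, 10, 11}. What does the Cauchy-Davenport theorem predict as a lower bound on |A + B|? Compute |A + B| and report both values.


Cauchy-Davenport: |A + B| ≥ min(p, |A| + |B| - 1) for A, B nonempty in Z/pZ.
|A| = 2, |B| = 4, p = 19.
CD lower bound = min(19, 2 + 4 - 1) = min(19, 5) = 5.
Compute A + B mod 19 directly:
a = 2: 2+0=2, 2+4=6, 2+10=12, 2+11=13
a = 7: 7+0=7, 7+4=11, 7+10=17, 7+11=18
A + B = {2, 6, 7, 11, 12, 13, 17, 18}, so |A + B| = 8.
Verify: 8 ≥ 5? Yes ✓.

CD lower bound = 5, actual |A + B| = 8.


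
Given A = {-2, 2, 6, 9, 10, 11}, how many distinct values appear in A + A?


A + A = {a + a' : a, a' ∈ A}; |A| = 6.
General bounds: 2|A| - 1 ≤ |A + A| ≤ |A|(|A|+1)/2, i.e. 11 ≤ |A + A| ≤ 21.
Lower bound 2|A|-1 is attained iff A is an arithmetic progression.
Enumerate sums a + a' for a ≤ a' (symmetric, so this suffices):
a = -2: -2+-2=-4, -2+2=0, -2+6=4, -2+9=7, -2+10=8, -2+11=9
a = 2: 2+2=4, 2+6=8, 2+9=11, 2+10=12, 2+11=13
a = 6: 6+6=12, 6+9=15, 6+10=16, 6+11=17
a = 9: 9+9=18, 9+10=19, 9+11=20
a = 10: 10+10=20, 10+11=21
a = 11: 11+11=22
Distinct sums: {-4, 0, 4, 7, 8, 9, 11, 12, 13, 15, 16, 17, 18, 19, 20, 21, 22}
|A + A| = 17

|A + A| = 17


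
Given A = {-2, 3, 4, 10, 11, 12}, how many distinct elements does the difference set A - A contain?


A - A = {a - a' : a, a' ∈ A}; |A| = 6.
Bounds: 2|A|-1 ≤ |A - A| ≤ |A|² - |A| + 1, i.e. 11 ≤ |A - A| ≤ 31.
Note: 0 ∈ A - A always (from a - a). The set is symmetric: if d ∈ A - A then -d ∈ A - A.
Enumerate nonzero differences d = a - a' with a > a' (then include -d):
Positive differences: {1, 2, 5, 6, 7, 8, 9, 12, 13, 14}
Full difference set: {0} ∪ (positive diffs) ∪ (negative diffs).
|A - A| = 1 + 2·10 = 21 (matches direct enumeration: 21).

|A - A| = 21


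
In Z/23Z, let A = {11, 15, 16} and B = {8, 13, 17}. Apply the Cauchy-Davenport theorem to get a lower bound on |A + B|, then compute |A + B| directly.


Cauchy-Davenport: |A + B| ≥ min(p, |A| + |B| - 1) for A, B nonempty in Z/pZ.
|A| = 3, |B| = 3, p = 23.
CD lower bound = min(23, 3 + 3 - 1) = min(23, 5) = 5.
Compute A + B mod 23 directly:
a = 11: 11+8=19, 11+13=1, 11+17=5
a = 15: 15+8=0, 15+13=5, 15+17=9
a = 16: 16+8=1, 16+13=6, 16+17=10
A + B = {0, 1, 5, 6, 9, 10, 19}, so |A + B| = 7.
Verify: 7 ≥ 5? Yes ✓.

CD lower bound = 5, actual |A + B| = 7.


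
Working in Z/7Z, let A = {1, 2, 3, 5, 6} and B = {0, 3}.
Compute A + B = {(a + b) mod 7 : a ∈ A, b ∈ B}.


Work in Z/7Z: reduce every sum a + b modulo 7.
Enumerate all 10 pairs:
a = 1: 1+0=1, 1+3=4
a = 2: 2+0=2, 2+3=5
a = 3: 3+0=3, 3+3=6
a = 5: 5+0=5, 5+3=1
a = 6: 6+0=6, 6+3=2
Distinct residues collected: {1, 2, 3, 4, 5, 6}
|A + B| = 6 (out of 7 total residues).

A + B = {1, 2, 3, 4, 5, 6}


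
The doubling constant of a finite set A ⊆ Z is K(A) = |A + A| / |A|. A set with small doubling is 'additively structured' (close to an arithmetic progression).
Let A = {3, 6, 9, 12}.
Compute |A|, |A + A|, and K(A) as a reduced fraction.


|A| = 4.
Compute A + A by enumerating all 16 pairs.
A + A = {6, 9, 12, 15, 18, 21, 24}, so |A + A| = 7.
K = |A + A| / |A| = 7/4 (already in lowest terms) ≈ 1.7500.
Reference: AP of size 4 gives K = 7/4 ≈ 1.7500; a fully generic set of size 4 gives K ≈ 2.5000.

|A| = 4, |A + A| = 7, K = 7/4.


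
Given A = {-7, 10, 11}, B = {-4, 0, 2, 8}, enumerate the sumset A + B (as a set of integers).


A + B = {a + b : a ∈ A, b ∈ B}.
Enumerate all |A|·|B| = 3·4 = 12 pairs (a, b) and collect distinct sums.
a = -7: -7+-4=-11, -7+0=-7, -7+2=-5, -7+8=1
a = 10: 10+-4=6, 10+0=10, 10+2=12, 10+8=18
a = 11: 11+-4=7, 11+0=11, 11+2=13, 11+8=19
Collecting distinct sums: A + B = {-11, -7, -5, 1, 6, 7, 10, 11, 12, 13, 18, 19}
|A + B| = 12

A + B = {-11, -7, -5, 1, 6, 7, 10, 11, 12, 13, 18, 19}


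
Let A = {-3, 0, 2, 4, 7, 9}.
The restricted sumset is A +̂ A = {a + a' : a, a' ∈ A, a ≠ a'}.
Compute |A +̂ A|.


Restricted sumset: A +̂ A = {a + a' : a ∈ A, a' ∈ A, a ≠ a'}.
Equivalently, take A + A and drop any sum 2a that is achievable ONLY as a + a for a ∈ A (i.e. sums representable only with equal summands).
Enumerate pairs (a, a') with a < a' (symmetric, so each unordered pair gives one sum; this covers all a ≠ a'):
  -3 + 0 = -3
  -3 + 2 = -1
  -3 + 4 = 1
  -3 + 7 = 4
  -3 + 9 = 6
  0 + 2 = 2
  0 + 4 = 4
  0 + 7 = 7
  0 + 9 = 9
  2 + 4 = 6
  2 + 7 = 9
  2 + 9 = 11
  4 + 7 = 11
  4 + 9 = 13
  7 + 9 = 16
Collected distinct sums: {-3, -1, 1, 2, 4, 6, 7, 9, 11, 13, 16}
|A +̂ A| = 11
(Reference bound: |A +̂ A| ≥ 2|A| - 3 for |A| ≥ 2, with |A| = 6 giving ≥ 9.)

|A +̂ A| = 11


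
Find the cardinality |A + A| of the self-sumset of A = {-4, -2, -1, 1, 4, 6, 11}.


A + A = {a + a' : a, a' ∈ A}; |A| = 7.
General bounds: 2|A| - 1 ≤ |A + A| ≤ |A|(|A|+1)/2, i.e. 13 ≤ |A + A| ≤ 28.
Lower bound 2|A|-1 is attained iff A is an arithmetic progression.
Enumerate sums a + a' for a ≤ a' (symmetric, so this suffices):
a = -4: -4+-4=-8, -4+-2=-6, -4+-1=-5, -4+1=-3, -4+4=0, -4+6=2, -4+11=7
a = -2: -2+-2=-4, -2+-1=-3, -2+1=-1, -2+4=2, -2+6=4, -2+11=9
a = -1: -1+-1=-2, -1+1=0, -1+4=3, -1+6=5, -1+11=10
a = 1: 1+1=2, 1+4=5, 1+6=7, 1+11=12
a = 4: 4+4=8, 4+6=10, 4+11=15
a = 6: 6+6=12, 6+11=17
a = 11: 11+11=22
Distinct sums: {-8, -6, -5, -4, -3, -2, -1, 0, 2, 3, 4, 5, 7, 8, 9, 10, 12, 15, 17, 22}
|A + A| = 20

|A + A| = 20


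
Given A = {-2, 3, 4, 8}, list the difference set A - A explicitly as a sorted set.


A - A = {a - a' : a, a' ∈ A}.
Compute a - a' for each ordered pair (a, a'):
a = -2: -2--2=0, -2-3=-5, -2-4=-6, -2-8=-10
a = 3: 3--2=5, 3-3=0, 3-4=-1, 3-8=-5
a = 4: 4--2=6, 4-3=1, 4-4=0, 4-8=-4
a = 8: 8--2=10, 8-3=5, 8-4=4, 8-8=0
Collecting distinct values (and noting 0 appears from a-a):
A - A = {-10, -6, -5, -4, -1, 0, 1, 4, 5, 6, 10}
|A - A| = 11

A - A = {-10, -6, -5, -4, -1, 0, 1, 4, 5, 6, 10}


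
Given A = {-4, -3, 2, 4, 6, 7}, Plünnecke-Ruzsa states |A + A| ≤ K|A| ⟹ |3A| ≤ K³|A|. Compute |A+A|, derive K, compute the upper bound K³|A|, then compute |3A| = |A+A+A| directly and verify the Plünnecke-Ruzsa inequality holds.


|A| = 6.
Step 1: Compute A + A by enumerating all 36 pairs.
A + A = {-8, -7, -6, -2, -1, 0, 1, 2, 3, 4, 6, 8, 9, 10, 11, 12, 13, 14}, so |A + A| = 18.
Step 2: Doubling constant K = |A + A|/|A| = 18/6 = 18/6 ≈ 3.0000.
Step 3: Plünnecke-Ruzsa gives |3A| ≤ K³·|A| = (3.0000)³ · 6 ≈ 162.0000.
Step 4: Compute 3A = A + A + A directly by enumerating all triples (a,b,c) ∈ A³; |3A| = 32.
Step 5: Check 32 ≤ 162.0000? Yes ✓.

K = 18/6, Plünnecke-Ruzsa bound K³|A| ≈ 162.0000, |3A| = 32, inequality holds.


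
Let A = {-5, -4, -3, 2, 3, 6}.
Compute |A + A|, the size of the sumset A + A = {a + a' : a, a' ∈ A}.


A + A = {a + a' : a, a' ∈ A}; |A| = 6.
General bounds: 2|A| - 1 ≤ |A + A| ≤ |A|(|A|+1)/2, i.e. 11 ≤ |A + A| ≤ 21.
Lower bound 2|A|-1 is attained iff A is an arithmetic progression.
Enumerate sums a + a' for a ≤ a' (symmetric, so this suffices):
a = -5: -5+-5=-10, -5+-4=-9, -5+-3=-8, -5+2=-3, -5+3=-2, -5+6=1
a = -4: -4+-4=-8, -4+-3=-7, -4+2=-2, -4+3=-1, -4+6=2
a = -3: -3+-3=-6, -3+2=-1, -3+3=0, -3+6=3
a = 2: 2+2=4, 2+3=5, 2+6=8
a = 3: 3+3=6, 3+6=9
a = 6: 6+6=12
Distinct sums: {-10, -9, -8, -7, -6, -3, -2, -1, 0, 1, 2, 3, 4, 5, 6, 8, 9, 12}
|A + A| = 18

|A + A| = 18


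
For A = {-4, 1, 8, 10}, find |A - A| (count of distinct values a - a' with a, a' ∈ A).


A - A = {a - a' : a, a' ∈ A}; |A| = 4.
Bounds: 2|A|-1 ≤ |A - A| ≤ |A|² - |A| + 1, i.e. 7 ≤ |A - A| ≤ 13.
Note: 0 ∈ A - A always (from a - a). The set is symmetric: if d ∈ A - A then -d ∈ A - A.
Enumerate nonzero differences d = a - a' with a > a' (then include -d):
Positive differences: {2, 5, 7, 9, 12, 14}
Full difference set: {0} ∪ (positive diffs) ∪ (negative diffs).
|A - A| = 1 + 2·6 = 13 (matches direct enumeration: 13).

|A - A| = 13


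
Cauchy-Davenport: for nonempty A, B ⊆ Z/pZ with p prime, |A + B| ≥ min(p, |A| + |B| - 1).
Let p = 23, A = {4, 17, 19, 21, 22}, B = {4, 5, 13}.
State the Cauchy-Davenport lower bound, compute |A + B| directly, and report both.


Cauchy-Davenport: |A + B| ≥ min(p, |A| + |B| - 1) for A, B nonempty in Z/pZ.
|A| = 5, |B| = 3, p = 23.
CD lower bound = min(23, 5 + 3 - 1) = min(23, 7) = 7.
Compute A + B mod 23 directly:
a = 4: 4+4=8, 4+5=9, 4+13=17
a = 17: 17+4=21, 17+5=22, 17+13=7
a = 19: 19+4=0, 19+5=1, 19+13=9
a = 21: 21+4=2, 21+5=3, 21+13=11
a = 22: 22+4=3, 22+5=4, 22+13=12
A + B = {0, 1, 2, 3, 4, 7, 8, 9, 11, 12, 17, 21, 22}, so |A + B| = 13.
Verify: 13 ≥ 7? Yes ✓.

CD lower bound = 7, actual |A + B| = 13.


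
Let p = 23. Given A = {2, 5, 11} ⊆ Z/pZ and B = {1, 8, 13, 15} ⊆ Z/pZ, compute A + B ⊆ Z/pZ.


Work in Z/23Z: reduce every sum a + b modulo 23.
Enumerate all 12 pairs:
a = 2: 2+1=3, 2+8=10, 2+13=15, 2+15=17
a = 5: 5+1=6, 5+8=13, 5+13=18, 5+15=20
a = 11: 11+1=12, 11+8=19, 11+13=1, 11+15=3
Distinct residues collected: {1, 3, 6, 10, 12, 13, 15, 17, 18, 19, 20}
|A + B| = 11 (out of 23 total residues).

A + B = {1, 3, 6, 10, 12, 13, 15, 17, 18, 19, 20}


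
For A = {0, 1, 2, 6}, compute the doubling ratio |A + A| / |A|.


|A| = 4.
Compute A + A by enumerating all 16 pairs.
A + A = {0, 1, 2, 3, 4, 6, 7, 8, 12}, so |A + A| = 9.
K = |A + A| / |A| = 9/4 (already in lowest terms) ≈ 2.2500.
Reference: AP of size 4 gives K = 7/4 ≈ 1.7500; a fully generic set of size 4 gives K ≈ 2.5000.

|A| = 4, |A + A| = 9, K = 9/4.


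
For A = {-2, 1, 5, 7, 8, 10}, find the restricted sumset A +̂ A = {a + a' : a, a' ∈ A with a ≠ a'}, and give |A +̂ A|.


Restricted sumset: A +̂ A = {a + a' : a ∈ A, a' ∈ A, a ≠ a'}.
Equivalently, take A + A and drop any sum 2a that is achievable ONLY as a + a for a ∈ A (i.e. sums representable only with equal summands).
Enumerate pairs (a, a') with a < a' (symmetric, so each unordered pair gives one sum; this covers all a ≠ a'):
  -2 + 1 = -1
  -2 + 5 = 3
  -2 + 7 = 5
  -2 + 8 = 6
  -2 + 10 = 8
  1 + 5 = 6
  1 + 7 = 8
  1 + 8 = 9
  1 + 10 = 11
  5 + 7 = 12
  5 + 8 = 13
  5 + 10 = 15
  7 + 8 = 15
  7 + 10 = 17
  8 + 10 = 18
Collected distinct sums: {-1, 3, 5, 6, 8, 9, 11, 12, 13, 15, 17, 18}
|A +̂ A| = 12
(Reference bound: |A +̂ A| ≥ 2|A| - 3 for |A| ≥ 2, with |A| = 6 giving ≥ 9.)

|A +̂ A| = 12


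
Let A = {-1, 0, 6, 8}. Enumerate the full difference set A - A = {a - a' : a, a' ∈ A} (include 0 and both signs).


A - A = {a - a' : a, a' ∈ A}.
Compute a - a' for each ordered pair (a, a'):
a = -1: -1--1=0, -1-0=-1, -1-6=-7, -1-8=-9
a = 0: 0--1=1, 0-0=0, 0-6=-6, 0-8=-8
a = 6: 6--1=7, 6-0=6, 6-6=0, 6-8=-2
a = 8: 8--1=9, 8-0=8, 8-6=2, 8-8=0
Collecting distinct values (and noting 0 appears from a-a):
A - A = {-9, -8, -7, -6, -2, -1, 0, 1, 2, 6, 7, 8, 9}
|A - A| = 13

A - A = {-9, -8, -7, -6, -2, -1, 0, 1, 2, 6, 7, 8, 9}


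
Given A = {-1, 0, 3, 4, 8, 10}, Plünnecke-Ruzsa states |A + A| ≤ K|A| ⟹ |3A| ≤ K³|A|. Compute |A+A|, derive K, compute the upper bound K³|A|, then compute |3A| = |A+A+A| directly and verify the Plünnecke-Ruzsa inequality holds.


|A| = 6.
Step 1: Compute A + A by enumerating all 36 pairs.
A + A = {-2, -1, 0, 2, 3, 4, 6, 7, 8, 9, 10, 11, 12, 13, 14, 16, 18, 20}, so |A + A| = 18.
Step 2: Doubling constant K = |A + A|/|A| = 18/6 = 18/6 ≈ 3.0000.
Step 3: Plünnecke-Ruzsa gives |3A| ≤ K³·|A| = (3.0000)³ · 6 ≈ 162.0000.
Step 4: Compute 3A = A + A + A directly by enumerating all triples (a,b,c) ∈ A³; |3A| = 31.
Step 5: Check 31 ≤ 162.0000? Yes ✓.

K = 18/6, Plünnecke-Ruzsa bound K³|A| ≈ 162.0000, |3A| = 31, inequality holds.


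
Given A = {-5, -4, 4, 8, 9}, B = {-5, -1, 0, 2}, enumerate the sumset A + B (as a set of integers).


A + B = {a + b : a ∈ A, b ∈ B}.
Enumerate all |A|·|B| = 5·4 = 20 pairs (a, b) and collect distinct sums.
a = -5: -5+-5=-10, -5+-1=-6, -5+0=-5, -5+2=-3
a = -4: -4+-5=-9, -4+-1=-5, -4+0=-4, -4+2=-2
a = 4: 4+-5=-1, 4+-1=3, 4+0=4, 4+2=6
a = 8: 8+-5=3, 8+-1=7, 8+0=8, 8+2=10
a = 9: 9+-5=4, 9+-1=8, 9+0=9, 9+2=11
Collecting distinct sums: A + B = {-10, -9, -6, -5, -4, -3, -2, -1, 3, 4, 6, 7, 8, 9, 10, 11}
|A + B| = 16

A + B = {-10, -9, -6, -5, -4, -3, -2, -1, 3, 4, 6, 7, 8, 9, 10, 11}


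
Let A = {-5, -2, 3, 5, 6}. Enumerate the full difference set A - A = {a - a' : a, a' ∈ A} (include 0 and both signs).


A - A = {a - a' : a, a' ∈ A}.
Compute a - a' for each ordered pair (a, a'):
a = -5: -5--5=0, -5--2=-3, -5-3=-8, -5-5=-10, -5-6=-11
a = -2: -2--5=3, -2--2=0, -2-3=-5, -2-5=-7, -2-6=-8
a = 3: 3--5=8, 3--2=5, 3-3=0, 3-5=-2, 3-6=-3
a = 5: 5--5=10, 5--2=7, 5-3=2, 5-5=0, 5-6=-1
a = 6: 6--5=11, 6--2=8, 6-3=3, 6-5=1, 6-6=0
Collecting distinct values (and noting 0 appears from a-a):
A - A = {-11, -10, -8, -7, -5, -3, -2, -1, 0, 1, 2, 3, 5, 7, 8, 10, 11}
|A - A| = 17

A - A = {-11, -10, -8, -7, -5, -3, -2, -1, 0, 1, 2, 3, 5, 7, 8, 10, 11}


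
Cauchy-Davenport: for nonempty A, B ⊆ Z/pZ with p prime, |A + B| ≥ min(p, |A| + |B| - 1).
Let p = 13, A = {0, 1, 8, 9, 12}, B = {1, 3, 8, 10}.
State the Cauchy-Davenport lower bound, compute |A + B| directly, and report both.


Cauchy-Davenport: |A + B| ≥ min(p, |A| + |B| - 1) for A, B nonempty in Z/pZ.
|A| = 5, |B| = 4, p = 13.
CD lower bound = min(13, 5 + 4 - 1) = min(13, 8) = 8.
Compute A + B mod 13 directly:
a = 0: 0+1=1, 0+3=3, 0+8=8, 0+10=10
a = 1: 1+1=2, 1+3=4, 1+8=9, 1+10=11
a = 8: 8+1=9, 8+3=11, 8+8=3, 8+10=5
a = 9: 9+1=10, 9+3=12, 9+8=4, 9+10=6
a = 12: 12+1=0, 12+3=2, 12+8=7, 12+10=9
A + B = {0, 1, 2, 3, 4, 5, 6, 7, 8, 9, 10, 11, 12}, so |A + B| = 13.
Verify: 13 ≥ 8? Yes ✓.

CD lower bound = 8, actual |A + B| = 13.


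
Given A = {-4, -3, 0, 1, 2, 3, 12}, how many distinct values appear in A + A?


A + A = {a + a' : a, a' ∈ A}; |A| = 7.
General bounds: 2|A| - 1 ≤ |A + A| ≤ |A|(|A|+1)/2, i.e. 13 ≤ |A + A| ≤ 28.
Lower bound 2|A|-1 is attained iff A is an arithmetic progression.
Enumerate sums a + a' for a ≤ a' (symmetric, so this suffices):
a = -4: -4+-4=-8, -4+-3=-7, -4+0=-4, -4+1=-3, -4+2=-2, -4+3=-1, -4+12=8
a = -3: -3+-3=-6, -3+0=-3, -3+1=-2, -3+2=-1, -3+3=0, -3+12=9
a = 0: 0+0=0, 0+1=1, 0+2=2, 0+3=3, 0+12=12
a = 1: 1+1=2, 1+2=3, 1+3=4, 1+12=13
a = 2: 2+2=4, 2+3=5, 2+12=14
a = 3: 3+3=6, 3+12=15
a = 12: 12+12=24
Distinct sums: {-8, -7, -6, -4, -3, -2, -1, 0, 1, 2, 3, 4, 5, 6, 8, 9, 12, 13, 14, 15, 24}
|A + A| = 21

|A + A| = 21


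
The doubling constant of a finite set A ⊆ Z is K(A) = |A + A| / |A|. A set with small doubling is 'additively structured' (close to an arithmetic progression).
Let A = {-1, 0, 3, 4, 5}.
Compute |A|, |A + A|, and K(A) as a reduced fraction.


|A| = 5.
Compute A + A by enumerating all 25 pairs.
A + A = {-2, -1, 0, 2, 3, 4, 5, 6, 7, 8, 9, 10}, so |A + A| = 12.
K = |A + A| / |A| = 12/5 (already in lowest terms) ≈ 2.4000.
Reference: AP of size 5 gives K = 9/5 ≈ 1.8000; a fully generic set of size 5 gives K ≈ 3.0000.

|A| = 5, |A + A| = 12, K = 12/5.


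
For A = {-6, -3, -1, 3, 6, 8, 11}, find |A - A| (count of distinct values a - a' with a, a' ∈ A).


A - A = {a - a' : a, a' ∈ A}; |A| = 7.
Bounds: 2|A|-1 ≤ |A - A| ≤ |A|² - |A| + 1, i.e. 13 ≤ |A - A| ≤ 43.
Note: 0 ∈ A - A always (from a - a). The set is symmetric: if d ∈ A - A then -d ∈ A - A.
Enumerate nonzero differences d = a - a' with a > a' (then include -d):
Positive differences: {2, 3, 4, 5, 6, 7, 8, 9, 11, 12, 14, 17}
Full difference set: {0} ∪ (positive diffs) ∪ (negative diffs).
|A - A| = 1 + 2·12 = 25 (matches direct enumeration: 25).

|A - A| = 25


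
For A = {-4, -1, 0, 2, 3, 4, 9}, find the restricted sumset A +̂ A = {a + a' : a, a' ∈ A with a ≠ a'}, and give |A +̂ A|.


Restricted sumset: A +̂ A = {a + a' : a ∈ A, a' ∈ A, a ≠ a'}.
Equivalently, take A + A and drop any sum 2a that is achievable ONLY as a + a for a ∈ A (i.e. sums representable only with equal summands).
Enumerate pairs (a, a') with a < a' (symmetric, so each unordered pair gives one sum; this covers all a ≠ a'):
  -4 + -1 = -5
  -4 + 0 = -4
  -4 + 2 = -2
  -4 + 3 = -1
  -4 + 4 = 0
  -4 + 9 = 5
  -1 + 0 = -1
  -1 + 2 = 1
  -1 + 3 = 2
  -1 + 4 = 3
  -1 + 9 = 8
  0 + 2 = 2
  0 + 3 = 3
  0 + 4 = 4
  0 + 9 = 9
  2 + 3 = 5
  2 + 4 = 6
  2 + 9 = 11
  3 + 4 = 7
  3 + 9 = 12
  4 + 9 = 13
Collected distinct sums: {-5, -4, -2, -1, 0, 1, 2, 3, 4, 5, 6, 7, 8, 9, 11, 12, 13}
|A +̂ A| = 17
(Reference bound: |A +̂ A| ≥ 2|A| - 3 for |A| ≥ 2, with |A| = 7 giving ≥ 11.)

|A +̂ A| = 17


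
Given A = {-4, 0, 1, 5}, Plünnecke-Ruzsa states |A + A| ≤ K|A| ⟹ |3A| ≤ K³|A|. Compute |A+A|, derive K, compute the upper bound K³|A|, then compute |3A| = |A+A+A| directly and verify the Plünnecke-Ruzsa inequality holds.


|A| = 4.
Step 1: Compute A + A by enumerating all 16 pairs.
A + A = {-8, -4, -3, 0, 1, 2, 5, 6, 10}, so |A + A| = 9.
Step 2: Doubling constant K = |A + A|/|A| = 9/4 = 9/4 ≈ 2.2500.
Step 3: Plünnecke-Ruzsa gives |3A| ≤ K³·|A| = (2.2500)³ · 4 ≈ 45.5625.
Step 4: Compute 3A = A + A + A directly by enumerating all triples (a,b,c) ∈ A³; |3A| = 16.
Step 5: Check 16 ≤ 45.5625? Yes ✓.

K = 9/4, Plünnecke-Ruzsa bound K³|A| ≈ 45.5625, |3A| = 16, inequality holds.


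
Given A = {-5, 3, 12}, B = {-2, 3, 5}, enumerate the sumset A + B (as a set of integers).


A + B = {a + b : a ∈ A, b ∈ B}.
Enumerate all |A|·|B| = 3·3 = 9 pairs (a, b) and collect distinct sums.
a = -5: -5+-2=-7, -5+3=-2, -5+5=0
a = 3: 3+-2=1, 3+3=6, 3+5=8
a = 12: 12+-2=10, 12+3=15, 12+5=17
Collecting distinct sums: A + B = {-7, -2, 0, 1, 6, 8, 10, 15, 17}
|A + B| = 9

A + B = {-7, -2, 0, 1, 6, 8, 10, 15, 17}


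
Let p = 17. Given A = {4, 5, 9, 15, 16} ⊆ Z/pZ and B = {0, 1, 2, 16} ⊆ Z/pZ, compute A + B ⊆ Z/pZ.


Work in Z/17Z: reduce every sum a + b modulo 17.
Enumerate all 20 pairs:
a = 4: 4+0=4, 4+1=5, 4+2=6, 4+16=3
a = 5: 5+0=5, 5+1=6, 5+2=7, 5+16=4
a = 9: 9+0=9, 9+1=10, 9+2=11, 9+16=8
a = 15: 15+0=15, 15+1=16, 15+2=0, 15+16=14
a = 16: 16+0=16, 16+1=0, 16+2=1, 16+16=15
Distinct residues collected: {0, 1, 3, 4, 5, 6, 7, 8, 9, 10, 11, 14, 15, 16}
|A + B| = 14 (out of 17 total residues).

A + B = {0, 1, 3, 4, 5, 6, 7, 8, 9, 10, 11, 14, 15, 16}


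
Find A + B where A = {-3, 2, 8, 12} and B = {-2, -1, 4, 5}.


A + B = {a + b : a ∈ A, b ∈ B}.
Enumerate all |A|·|B| = 4·4 = 16 pairs (a, b) and collect distinct sums.
a = -3: -3+-2=-5, -3+-1=-4, -3+4=1, -3+5=2
a = 2: 2+-2=0, 2+-1=1, 2+4=6, 2+5=7
a = 8: 8+-2=6, 8+-1=7, 8+4=12, 8+5=13
a = 12: 12+-2=10, 12+-1=11, 12+4=16, 12+5=17
Collecting distinct sums: A + B = {-5, -4, 0, 1, 2, 6, 7, 10, 11, 12, 13, 16, 17}
|A + B| = 13

A + B = {-5, -4, 0, 1, 2, 6, 7, 10, 11, 12, 13, 16, 17}


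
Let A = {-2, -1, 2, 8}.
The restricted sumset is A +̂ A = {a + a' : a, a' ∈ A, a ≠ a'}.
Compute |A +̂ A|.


Restricted sumset: A +̂ A = {a + a' : a ∈ A, a' ∈ A, a ≠ a'}.
Equivalently, take A + A and drop any sum 2a that is achievable ONLY as a + a for a ∈ A (i.e. sums representable only with equal summands).
Enumerate pairs (a, a') with a < a' (symmetric, so each unordered pair gives one sum; this covers all a ≠ a'):
  -2 + -1 = -3
  -2 + 2 = 0
  -2 + 8 = 6
  -1 + 2 = 1
  -1 + 8 = 7
  2 + 8 = 10
Collected distinct sums: {-3, 0, 1, 6, 7, 10}
|A +̂ A| = 6
(Reference bound: |A +̂ A| ≥ 2|A| - 3 for |A| ≥ 2, with |A| = 4 giving ≥ 5.)

|A +̂ A| = 6


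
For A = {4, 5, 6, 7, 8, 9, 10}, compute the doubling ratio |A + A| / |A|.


|A| = 7.
Compute A + A by enumerating all 49 pairs.
A + A = {8, 9, 10, 11, 12, 13, 14, 15, 16, 17, 18, 19, 20}, so |A + A| = 13.
K = |A + A| / |A| = 13/7 (already in lowest terms) ≈ 1.8571.
Reference: AP of size 7 gives K = 13/7 ≈ 1.8571; a fully generic set of size 7 gives K ≈ 4.0000.

|A| = 7, |A + A| = 13, K = 13/7.


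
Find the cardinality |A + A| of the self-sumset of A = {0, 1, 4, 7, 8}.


A + A = {a + a' : a, a' ∈ A}; |A| = 5.
General bounds: 2|A| - 1 ≤ |A + A| ≤ |A|(|A|+1)/2, i.e. 9 ≤ |A + A| ≤ 15.
Lower bound 2|A|-1 is attained iff A is an arithmetic progression.
Enumerate sums a + a' for a ≤ a' (symmetric, so this suffices):
a = 0: 0+0=0, 0+1=1, 0+4=4, 0+7=7, 0+8=8
a = 1: 1+1=2, 1+4=5, 1+7=8, 1+8=9
a = 4: 4+4=8, 4+7=11, 4+8=12
a = 7: 7+7=14, 7+8=15
a = 8: 8+8=16
Distinct sums: {0, 1, 2, 4, 5, 7, 8, 9, 11, 12, 14, 15, 16}
|A + A| = 13

|A + A| = 13


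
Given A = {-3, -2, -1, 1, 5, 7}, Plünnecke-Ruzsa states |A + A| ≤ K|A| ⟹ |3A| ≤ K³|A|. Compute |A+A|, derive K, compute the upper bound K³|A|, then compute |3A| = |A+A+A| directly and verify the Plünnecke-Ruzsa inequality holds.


|A| = 6.
Step 1: Compute A + A by enumerating all 36 pairs.
A + A = {-6, -5, -4, -3, -2, -1, 0, 2, 3, 4, 5, 6, 8, 10, 12, 14}, so |A + A| = 16.
Step 2: Doubling constant K = |A + A|/|A| = 16/6 = 16/6 ≈ 2.6667.
Step 3: Plünnecke-Ruzsa gives |3A| ≤ K³·|A| = (2.6667)³ · 6 ≈ 113.7778.
Step 4: Compute 3A = A + A + A directly by enumerating all triples (a,b,c) ∈ A³; |3A| = 27.
Step 5: Check 27 ≤ 113.7778? Yes ✓.

K = 16/6, Plünnecke-Ruzsa bound K³|A| ≈ 113.7778, |3A| = 27, inequality holds.


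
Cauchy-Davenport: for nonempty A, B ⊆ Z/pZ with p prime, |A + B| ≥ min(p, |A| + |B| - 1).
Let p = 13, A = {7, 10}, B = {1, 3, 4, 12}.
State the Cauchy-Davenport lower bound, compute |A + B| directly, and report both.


Cauchy-Davenport: |A + B| ≥ min(p, |A| + |B| - 1) for A, B nonempty in Z/pZ.
|A| = 2, |B| = 4, p = 13.
CD lower bound = min(13, 2 + 4 - 1) = min(13, 5) = 5.
Compute A + B mod 13 directly:
a = 7: 7+1=8, 7+3=10, 7+4=11, 7+12=6
a = 10: 10+1=11, 10+3=0, 10+4=1, 10+12=9
A + B = {0, 1, 6, 8, 9, 10, 11}, so |A + B| = 7.
Verify: 7 ≥ 5? Yes ✓.

CD lower bound = 5, actual |A + B| = 7.


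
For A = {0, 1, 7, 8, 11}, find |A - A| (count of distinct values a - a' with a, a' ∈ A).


A - A = {a - a' : a, a' ∈ A}; |A| = 5.
Bounds: 2|A|-1 ≤ |A - A| ≤ |A|² - |A| + 1, i.e. 9 ≤ |A - A| ≤ 21.
Note: 0 ∈ A - A always (from a - a). The set is symmetric: if d ∈ A - A then -d ∈ A - A.
Enumerate nonzero differences d = a - a' with a > a' (then include -d):
Positive differences: {1, 3, 4, 6, 7, 8, 10, 11}
Full difference set: {0} ∪ (positive diffs) ∪ (negative diffs).
|A - A| = 1 + 2·8 = 17 (matches direct enumeration: 17).

|A - A| = 17


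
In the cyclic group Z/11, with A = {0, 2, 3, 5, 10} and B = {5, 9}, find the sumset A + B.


Work in Z/11Z: reduce every sum a + b modulo 11.
Enumerate all 10 pairs:
a = 0: 0+5=5, 0+9=9
a = 2: 2+5=7, 2+9=0
a = 3: 3+5=8, 3+9=1
a = 5: 5+5=10, 5+9=3
a = 10: 10+5=4, 10+9=8
Distinct residues collected: {0, 1, 3, 4, 5, 7, 8, 9, 10}
|A + B| = 9 (out of 11 total residues).

A + B = {0, 1, 3, 4, 5, 7, 8, 9, 10}


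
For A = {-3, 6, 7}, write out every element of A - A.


A - A = {a - a' : a, a' ∈ A}.
Compute a - a' for each ordered pair (a, a'):
a = -3: -3--3=0, -3-6=-9, -3-7=-10
a = 6: 6--3=9, 6-6=0, 6-7=-1
a = 7: 7--3=10, 7-6=1, 7-7=0
Collecting distinct values (and noting 0 appears from a-a):
A - A = {-10, -9, -1, 0, 1, 9, 10}
|A - A| = 7

A - A = {-10, -9, -1, 0, 1, 9, 10}


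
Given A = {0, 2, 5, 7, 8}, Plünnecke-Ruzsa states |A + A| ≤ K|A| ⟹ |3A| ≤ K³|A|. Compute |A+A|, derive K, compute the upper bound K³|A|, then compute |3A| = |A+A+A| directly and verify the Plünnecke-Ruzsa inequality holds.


|A| = 5.
Step 1: Compute A + A by enumerating all 25 pairs.
A + A = {0, 2, 4, 5, 7, 8, 9, 10, 12, 13, 14, 15, 16}, so |A + A| = 13.
Step 2: Doubling constant K = |A + A|/|A| = 13/5 = 13/5 ≈ 2.6000.
Step 3: Plünnecke-Ruzsa gives |3A| ≤ K³·|A| = (2.6000)³ · 5 ≈ 87.8800.
Step 4: Compute 3A = A + A + A directly by enumerating all triples (a,b,c) ∈ A³; |3A| = 23.
Step 5: Check 23 ≤ 87.8800? Yes ✓.

K = 13/5, Plünnecke-Ruzsa bound K³|A| ≈ 87.8800, |3A| = 23, inequality holds.


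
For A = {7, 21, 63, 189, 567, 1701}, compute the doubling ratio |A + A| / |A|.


|A| = 6.
Compute A + A by enumerating all 36 pairs.
A + A = {14, 28, 42, 70, 84, 126, 196, 210, 252, 378, 574, 588, 630, 756, 1134, 1708, 1722, 1764, 1890, 2268, 3402}, so |A + A| = 21.
K = |A + A| / |A| = 21/6 = 7/2 ≈ 3.5000.
Reference: AP of size 6 gives K = 11/6 ≈ 1.8333; a fully generic set of size 6 gives K ≈ 3.5000.

|A| = 6, |A + A| = 21, K = 21/6 = 7/2.


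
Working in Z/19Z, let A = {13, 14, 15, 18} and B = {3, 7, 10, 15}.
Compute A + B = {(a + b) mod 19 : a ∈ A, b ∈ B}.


Work in Z/19Z: reduce every sum a + b modulo 19.
Enumerate all 16 pairs:
a = 13: 13+3=16, 13+7=1, 13+10=4, 13+15=9
a = 14: 14+3=17, 14+7=2, 14+10=5, 14+15=10
a = 15: 15+3=18, 15+7=3, 15+10=6, 15+15=11
a = 18: 18+3=2, 18+7=6, 18+10=9, 18+15=14
Distinct residues collected: {1, 2, 3, 4, 5, 6, 9, 10, 11, 14, 16, 17, 18}
|A + B| = 13 (out of 19 total residues).

A + B = {1, 2, 3, 4, 5, 6, 9, 10, 11, 14, 16, 17, 18}


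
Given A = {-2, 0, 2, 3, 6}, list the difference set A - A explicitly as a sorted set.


A - A = {a - a' : a, a' ∈ A}.
Compute a - a' for each ordered pair (a, a'):
a = -2: -2--2=0, -2-0=-2, -2-2=-4, -2-3=-5, -2-6=-8
a = 0: 0--2=2, 0-0=0, 0-2=-2, 0-3=-3, 0-6=-6
a = 2: 2--2=4, 2-0=2, 2-2=0, 2-3=-1, 2-6=-4
a = 3: 3--2=5, 3-0=3, 3-2=1, 3-3=0, 3-6=-3
a = 6: 6--2=8, 6-0=6, 6-2=4, 6-3=3, 6-6=0
Collecting distinct values (and noting 0 appears from a-a):
A - A = {-8, -6, -5, -4, -3, -2, -1, 0, 1, 2, 3, 4, 5, 6, 8}
|A - A| = 15

A - A = {-8, -6, -5, -4, -3, -2, -1, 0, 1, 2, 3, 4, 5, 6, 8}


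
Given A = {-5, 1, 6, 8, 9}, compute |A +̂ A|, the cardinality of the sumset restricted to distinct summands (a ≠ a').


Restricted sumset: A +̂ A = {a + a' : a ∈ A, a' ∈ A, a ≠ a'}.
Equivalently, take A + A and drop any sum 2a that is achievable ONLY as a + a for a ∈ A (i.e. sums representable only with equal summands).
Enumerate pairs (a, a') with a < a' (symmetric, so each unordered pair gives one sum; this covers all a ≠ a'):
  -5 + 1 = -4
  -5 + 6 = 1
  -5 + 8 = 3
  -5 + 9 = 4
  1 + 6 = 7
  1 + 8 = 9
  1 + 9 = 10
  6 + 8 = 14
  6 + 9 = 15
  8 + 9 = 17
Collected distinct sums: {-4, 1, 3, 4, 7, 9, 10, 14, 15, 17}
|A +̂ A| = 10
(Reference bound: |A +̂ A| ≥ 2|A| - 3 for |A| ≥ 2, with |A| = 5 giving ≥ 7.)

|A +̂ A| = 10


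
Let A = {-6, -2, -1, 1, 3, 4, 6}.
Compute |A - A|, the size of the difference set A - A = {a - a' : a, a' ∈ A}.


A - A = {a - a' : a, a' ∈ A}; |A| = 7.
Bounds: 2|A|-1 ≤ |A - A| ≤ |A|² - |A| + 1, i.e. 13 ≤ |A - A| ≤ 43.
Note: 0 ∈ A - A always (from a - a). The set is symmetric: if d ∈ A - A then -d ∈ A - A.
Enumerate nonzero differences d = a - a' with a > a' (then include -d):
Positive differences: {1, 2, 3, 4, 5, 6, 7, 8, 9, 10, 12}
Full difference set: {0} ∪ (positive diffs) ∪ (negative diffs).
|A - A| = 1 + 2·11 = 23 (matches direct enumeration: 23).

|A - A| = 23


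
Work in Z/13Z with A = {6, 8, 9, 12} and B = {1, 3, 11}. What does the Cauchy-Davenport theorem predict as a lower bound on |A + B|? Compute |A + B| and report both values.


Cauchy-Davenport: |A + B| ≥ min(p, |A| + |B| - 1) for A, B nonempty in Z/pZ.
|A| = 4, |B| = 3, p = 13.
CD lower bound = min(13, 4 + 3 - 1) = min(13, 6) = 6.
Compute A + B mod 13 directly:
a = 6: 6+1=7, 6+3=9, 6+11=4
a = 8: 8+1=9, 8+3=11, 8+11=6
a = 9: 9+1=10, 9+3=12, 9+11=7
a = 12: 12+1=0, 12+3=2, 12+11=10
A + B = {0, 2, 4, 6, 7, 9, 10, 11, 12}, so |A + B| = 9.
Verify: 9 ≥ 6? Yes ✓.

CD lower bound = 6, actual |A + B| = 9.


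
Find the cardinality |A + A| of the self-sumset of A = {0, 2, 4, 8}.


A + A = {a + a' : a, a' ∈ A}; |A| = 4.
General bounds: 2|A| - 1 ≤ |A + A| ≤ |A|(|A|+1)/2, i.e. 7 ≤ |A + A| ≤ 10.
Lower bound 2|A|-1 is attained iff A is an arithmetic progression.
Enumerate sums a + a' for a ≤ a' (symmetric, so this suffices):
a = 0: 0+0=0, 0+2=2, 0+4=4, 0+8=8
a = 2: 2+2=4, 2+4=6, 2+8=10
a = 4: 4+4=8, 4+8=12
a = 8: 8+8=16
Distinct sums: {0, 2, 4, 6, 8, 10, 12, 16}
|A + A| = 8

|A + A| = 8


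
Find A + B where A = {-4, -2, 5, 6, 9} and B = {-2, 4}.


A + B = {a + b : a ∈ A, b ∈ B}.
Enumerate all |A|·|B| = 5·2 = 10 pairs (a, b) and collect distinct sums.
a = -4: -4+-2=-6, -4+4=0
a = -2: -2+-2=-4, -2+4=2
a = 5: 5+-2=3, 5+4=9
a = 6: 6+-2=4, 6+4=10
a = 9: 9+-2=7, 9+4=13
Collecting distinct sums: A + B = {-6, -4, 0, 2, 3, 4, 7, 9, 10, 13}
|A + B| = 10

A + B = {-6, -4, 0, 2, 3, 4, 7, 9, 10, 13}


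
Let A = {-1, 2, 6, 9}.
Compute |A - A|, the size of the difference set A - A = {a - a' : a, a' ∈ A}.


A - A = {a - a' : a, a' ∈ A}; |A| = 4.
Bounds: 2|A|-1 ≤ |A - A| ≤ |A|² - |A| + 1, i.e. 7 ≤ |A - A| ≤ 13.
Note: 0 ∈ A - A always (from a - a). The set is symmetric: if d ∈ A - A then -d ∈ A - A.
Enumerate nonzero differences d = a - a' with a > a' (then include -d):
Positive differences: {3, 4, 7, 10}
Full difference set: {0} ∪ (positive diffs) ∪ (negative diffs).
|A - A| = 1 + 2·4 = 9 (matches direct enumeration: 9).

|A - A| = 9


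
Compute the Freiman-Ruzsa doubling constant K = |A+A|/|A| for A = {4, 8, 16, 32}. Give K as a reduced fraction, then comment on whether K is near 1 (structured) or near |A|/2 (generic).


|A| = 4.
Compute A + A by enumerating all 16 pairs.
A + A = {8, 12, 16, 20, 24, 32, 36, 40, 48, 64}, so |A + A| = 10.
K = |A + A| / |A| = 10/4 = 5/2 ≈ 2.5000.
Reference: AP of size 4 gives K = 7/4 ≈ 1.7500; a fully generic set of size 4 gives K ≈ 2.5000.

|A| = 4, |A + A| = 10, K = 10/4 = 5/2.
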